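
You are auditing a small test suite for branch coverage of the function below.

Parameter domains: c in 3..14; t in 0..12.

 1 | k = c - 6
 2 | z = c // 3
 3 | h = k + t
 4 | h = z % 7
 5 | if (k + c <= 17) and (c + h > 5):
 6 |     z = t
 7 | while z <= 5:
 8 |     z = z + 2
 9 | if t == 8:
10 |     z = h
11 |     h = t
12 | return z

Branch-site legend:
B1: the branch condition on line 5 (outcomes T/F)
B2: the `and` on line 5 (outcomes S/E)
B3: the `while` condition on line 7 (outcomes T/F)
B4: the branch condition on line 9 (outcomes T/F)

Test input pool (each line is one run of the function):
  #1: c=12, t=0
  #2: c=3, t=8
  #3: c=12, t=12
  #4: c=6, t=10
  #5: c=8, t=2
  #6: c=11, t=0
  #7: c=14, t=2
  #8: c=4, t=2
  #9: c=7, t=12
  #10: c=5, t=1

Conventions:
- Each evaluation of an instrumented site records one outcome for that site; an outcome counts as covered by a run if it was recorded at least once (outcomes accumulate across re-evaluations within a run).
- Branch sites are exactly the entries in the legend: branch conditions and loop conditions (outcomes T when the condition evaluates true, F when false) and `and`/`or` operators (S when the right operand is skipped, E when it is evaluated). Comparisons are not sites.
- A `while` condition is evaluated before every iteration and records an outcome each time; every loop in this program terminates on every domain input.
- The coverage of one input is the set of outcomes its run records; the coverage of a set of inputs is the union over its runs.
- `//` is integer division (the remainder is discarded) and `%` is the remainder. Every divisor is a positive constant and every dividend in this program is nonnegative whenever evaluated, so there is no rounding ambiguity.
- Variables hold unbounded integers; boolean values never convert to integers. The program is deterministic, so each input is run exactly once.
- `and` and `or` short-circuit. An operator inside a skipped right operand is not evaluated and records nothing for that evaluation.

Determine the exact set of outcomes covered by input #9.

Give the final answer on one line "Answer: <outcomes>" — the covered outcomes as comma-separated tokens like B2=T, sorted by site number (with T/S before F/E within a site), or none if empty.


Event log for input #9 (c=7, t=12):
  B2->E, B1->T, B3->F, B4->F
distinct outcomes covered: B1=T, B2=E, B3=F, B4=F
Answer: B1=T, B2=E, B3=F, B4=F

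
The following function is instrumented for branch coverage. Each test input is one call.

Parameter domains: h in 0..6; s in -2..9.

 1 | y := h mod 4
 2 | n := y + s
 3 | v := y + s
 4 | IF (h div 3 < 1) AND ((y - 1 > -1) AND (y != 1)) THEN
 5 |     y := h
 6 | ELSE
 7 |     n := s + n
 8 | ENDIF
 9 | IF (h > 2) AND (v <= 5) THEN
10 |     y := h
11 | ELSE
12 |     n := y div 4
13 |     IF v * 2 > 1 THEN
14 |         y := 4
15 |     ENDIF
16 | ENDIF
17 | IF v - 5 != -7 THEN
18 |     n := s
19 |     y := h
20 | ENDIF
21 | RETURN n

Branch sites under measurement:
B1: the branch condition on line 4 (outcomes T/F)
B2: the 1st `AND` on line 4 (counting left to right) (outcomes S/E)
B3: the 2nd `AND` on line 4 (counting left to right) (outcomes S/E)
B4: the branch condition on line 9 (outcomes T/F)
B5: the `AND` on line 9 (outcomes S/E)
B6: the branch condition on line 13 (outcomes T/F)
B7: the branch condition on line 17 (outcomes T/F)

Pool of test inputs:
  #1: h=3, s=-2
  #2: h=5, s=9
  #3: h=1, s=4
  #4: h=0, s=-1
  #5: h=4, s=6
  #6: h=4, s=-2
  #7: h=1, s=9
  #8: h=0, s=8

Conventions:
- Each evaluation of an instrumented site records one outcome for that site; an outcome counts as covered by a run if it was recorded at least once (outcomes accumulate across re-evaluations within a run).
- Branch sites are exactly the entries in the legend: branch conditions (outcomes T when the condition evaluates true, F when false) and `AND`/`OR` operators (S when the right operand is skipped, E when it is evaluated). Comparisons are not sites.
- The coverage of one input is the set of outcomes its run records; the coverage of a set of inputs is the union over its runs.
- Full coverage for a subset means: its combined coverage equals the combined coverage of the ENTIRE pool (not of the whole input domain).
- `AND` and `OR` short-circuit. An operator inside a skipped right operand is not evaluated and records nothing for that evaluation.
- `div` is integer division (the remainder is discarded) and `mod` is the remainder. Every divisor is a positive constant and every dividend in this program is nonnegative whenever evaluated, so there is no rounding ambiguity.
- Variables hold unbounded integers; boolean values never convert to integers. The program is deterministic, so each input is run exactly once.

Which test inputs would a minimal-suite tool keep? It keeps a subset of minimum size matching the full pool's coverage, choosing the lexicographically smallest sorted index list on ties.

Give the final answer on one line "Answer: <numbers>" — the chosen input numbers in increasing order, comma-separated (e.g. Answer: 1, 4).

#1 (h=3, s=-2) -> covered: B1=F, B2=S, B4=T, B5=E, B7=T
#2 (h=5, s=9) -> covered: B1=F, B2=S, B4=F, B5=E, B6=T, B7=T
#3 (h=1, s=4) -> covered: B1=F, B2=E, B3=E, B4=F, B5=S, B6=T, B7=T
#4 (h=0, s=-1) -> covered: B1=F, B2=E, B3=S, B4=F, B5=S, B6=F, B7=T
#5 (h=4, s=6) -> covered: B1=F, B2=S, B4=F, B5=E, B6=T, B7=T
#6 (h=4, s=-2) -> covered: B1=F, B2=S, B4=T, B5=E, B7=F
#7 (h=1, s=9) -> covered: B1=F, B2=E, B3=E, B4=F, B5=S, B6=T, B7=T
#8 (h=0, s=8) -> covered: B1=F, B2=E, B3=S, B4=F, B5=S, B6=T, B7=T
pool-wide coverage (13 outcomes): B1=F, B2=S, B2=E, B3=S, B3=E, B4=T, B4=F, B5=S, B5=E, B6=T, B6=F, B7=T, B7=F
no size-1 subset reaches all 13 outcomes (best union: 7/13)
no size-2 subset reaches all 13 outcomes (best union: 11/13)
the canonical winner is {3, 4, 6}: size 3, full 13-outcome coverage, earliest index list among size-3 covers

Answer: 3, 4, 6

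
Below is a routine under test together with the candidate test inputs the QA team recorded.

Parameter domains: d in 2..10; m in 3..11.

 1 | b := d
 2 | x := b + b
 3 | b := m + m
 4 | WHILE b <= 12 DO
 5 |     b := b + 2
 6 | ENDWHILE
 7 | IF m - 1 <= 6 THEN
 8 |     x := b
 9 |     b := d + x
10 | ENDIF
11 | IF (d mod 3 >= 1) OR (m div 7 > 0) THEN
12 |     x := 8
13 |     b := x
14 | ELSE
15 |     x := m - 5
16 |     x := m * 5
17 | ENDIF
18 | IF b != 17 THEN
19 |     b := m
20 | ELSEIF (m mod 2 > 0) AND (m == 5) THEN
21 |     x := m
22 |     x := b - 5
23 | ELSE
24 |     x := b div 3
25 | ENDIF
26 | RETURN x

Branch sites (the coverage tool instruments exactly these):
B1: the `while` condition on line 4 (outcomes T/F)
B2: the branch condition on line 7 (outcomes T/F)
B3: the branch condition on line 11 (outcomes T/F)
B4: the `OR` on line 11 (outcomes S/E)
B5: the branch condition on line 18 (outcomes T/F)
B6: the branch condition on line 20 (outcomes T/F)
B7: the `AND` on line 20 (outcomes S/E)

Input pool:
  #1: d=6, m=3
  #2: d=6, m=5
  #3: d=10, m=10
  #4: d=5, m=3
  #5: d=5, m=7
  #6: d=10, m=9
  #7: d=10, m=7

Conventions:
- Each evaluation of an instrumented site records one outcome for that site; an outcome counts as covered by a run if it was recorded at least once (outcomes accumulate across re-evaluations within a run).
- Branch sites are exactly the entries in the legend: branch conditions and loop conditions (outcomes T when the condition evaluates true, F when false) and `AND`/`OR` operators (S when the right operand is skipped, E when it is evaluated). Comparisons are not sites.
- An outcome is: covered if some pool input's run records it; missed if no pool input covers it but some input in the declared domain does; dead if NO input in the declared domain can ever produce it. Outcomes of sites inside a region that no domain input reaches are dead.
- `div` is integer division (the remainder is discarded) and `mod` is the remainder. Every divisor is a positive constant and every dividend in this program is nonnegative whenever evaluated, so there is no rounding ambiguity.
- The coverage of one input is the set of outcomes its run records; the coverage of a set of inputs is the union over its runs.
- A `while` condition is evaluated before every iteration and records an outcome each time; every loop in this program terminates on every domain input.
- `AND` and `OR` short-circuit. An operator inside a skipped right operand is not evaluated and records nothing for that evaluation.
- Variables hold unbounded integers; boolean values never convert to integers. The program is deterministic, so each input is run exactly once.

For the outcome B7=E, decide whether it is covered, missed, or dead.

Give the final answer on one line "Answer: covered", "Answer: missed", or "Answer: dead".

no pool input records B7=E
but domain input (d=3, m=3) does record it -> reachable, so missed

Answer: missed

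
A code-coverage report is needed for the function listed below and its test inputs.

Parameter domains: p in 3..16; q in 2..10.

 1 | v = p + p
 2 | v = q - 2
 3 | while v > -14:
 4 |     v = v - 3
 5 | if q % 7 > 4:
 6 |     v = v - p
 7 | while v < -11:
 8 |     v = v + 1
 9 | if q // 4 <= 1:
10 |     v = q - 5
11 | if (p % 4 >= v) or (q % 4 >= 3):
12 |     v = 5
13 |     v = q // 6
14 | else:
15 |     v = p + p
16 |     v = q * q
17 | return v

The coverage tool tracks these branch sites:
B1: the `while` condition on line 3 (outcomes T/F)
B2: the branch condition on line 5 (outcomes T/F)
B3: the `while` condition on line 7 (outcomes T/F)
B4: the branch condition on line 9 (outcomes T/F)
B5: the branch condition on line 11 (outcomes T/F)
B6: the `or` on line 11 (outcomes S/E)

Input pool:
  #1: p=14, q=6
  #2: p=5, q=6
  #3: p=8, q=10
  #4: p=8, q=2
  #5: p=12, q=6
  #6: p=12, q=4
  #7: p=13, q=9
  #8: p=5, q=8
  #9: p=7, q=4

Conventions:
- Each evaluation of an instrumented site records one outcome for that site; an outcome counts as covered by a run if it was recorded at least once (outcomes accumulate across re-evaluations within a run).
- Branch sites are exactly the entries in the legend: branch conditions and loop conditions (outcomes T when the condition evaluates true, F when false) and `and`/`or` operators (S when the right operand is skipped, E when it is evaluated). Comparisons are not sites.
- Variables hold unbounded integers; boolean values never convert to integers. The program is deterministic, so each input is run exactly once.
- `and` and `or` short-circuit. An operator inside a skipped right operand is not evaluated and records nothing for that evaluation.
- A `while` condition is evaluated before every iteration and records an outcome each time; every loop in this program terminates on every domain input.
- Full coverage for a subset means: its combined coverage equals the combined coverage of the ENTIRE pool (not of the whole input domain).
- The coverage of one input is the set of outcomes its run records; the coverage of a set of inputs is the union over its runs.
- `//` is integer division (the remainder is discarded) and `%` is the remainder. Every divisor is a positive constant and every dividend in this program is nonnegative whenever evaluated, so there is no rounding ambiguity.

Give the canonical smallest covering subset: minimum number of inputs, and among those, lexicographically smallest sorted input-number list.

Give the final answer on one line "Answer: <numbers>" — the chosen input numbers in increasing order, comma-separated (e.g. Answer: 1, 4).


input #1, p=14, q=6: events B1->T, B1->T, B1->T, B1->T, B1->T, B1->T, B1->F, B2->T, B3->T, B3->T, B3->T, B3->T, B3->T, B3->T, ...; outcomes B1=T, B1=F, B2=T, B3=T, B3=F, B4=T, B5=T, B6=S
input #2, p=5, q=6: events B1->T, B1->T, B1->T, B1->T, B1->T, B1->T, B1->F, B2->T, B3->T, B3->T, B3->T, B3->T, B3->T, B3->T, ...; outcomes B1=T, B1=F, B2=T, B3=T, B3=F, B4=T, B5=T, B6=S
input #3, p=8, q=10: events B1->T, B1->T, B1->T, B1->T, B1->T, B1->T, B1->T, B1->T, B1->F, B2->F, B3->T, B3->T, B3->T, B3->T, ...; outcomes B1=T, B1=F, B2=F, B3=T, B3=F, B4=F, B5=T, B6=S
input #4, p=8, q=2: events B1->T, B1->T, B1->T, B1->T, B1->T, B1->F, B2->F, B3->T, B3->T, B3->T, B3->T, B3->F, B4->T, B6->S, ...; outcomes B1=T, B1=F, B2=F, B3=T, B3=F, B4=T, B5=T, B6=S
input #5, p=12, q=6: events B1->T, B1->T, B1->T, B1->T, B1->T, B1->T, B1->F, B2->T, B3->T, B3->T, B3->T, B3->T, B3->T, B3->T, ...; outcomes B1=T, B1=F, B2=T, B3=T, B3=F, B4=T, B5=F, B6=E
input #6, p=12, q=4: events B1->T, B1->T, B1->T, B1->T, B1->T, B1->T, B1->F, B2->F, B3->T, B3->T, B3->T, B3->T, B3->T, B3->F, ...; outcomes B1=T, B1=F, B2=F, B3=T, B3=F, B4=T, B5=T, B6=S
input #7, p=13, q=9: events B1->T, B1->T, B1->T, B1->T, B1->T, B1->T, B1->T, B1->F, B2->F, B3->T, B3->T, B3->T, B3->F, B4->F, ...; outcomes B1=T, B1=F, B2=F, B3=T, B3=F, B4=F, B5=T, B6=S
input #8, p=5, q=8: events B1->T, B1->T, B1->T, B1->T, B1->T, B1->T, B1->T, B1->F, B2->F, B3->T, B3->T, B3->T, B3->T, B3->F, ...; outcomes B1=T, B1=F, B2=F, B3=T, B3=F, B4=F, B5=T, B6=S
input #9, p=7, q=4: events B1->T, B1->T, B1->T, B1->T, B1->T, B1->T, B1->F, B2->F, B3->T, B3->T, B3->T, B3->T, B3->T, B3->F, ...; outcomes B1=T, B1=F, B2=F, B3=T, B3=F, B4=T, B5=T, B6=S
together the pool reaches 12 outcomes: B1=T, B1=F, B2=T, B2=F, B3=T, B3=F, B4=T, B4=F, B5=T, B5=F, B6=S, B6=E
every size-1 subset falls short of the 12 outcomes (best: 8/12)
size 2: inputs {3, 5} cover all 12 outcomes, and no lexicographically smaller subset of this size does
Answer: 3, 5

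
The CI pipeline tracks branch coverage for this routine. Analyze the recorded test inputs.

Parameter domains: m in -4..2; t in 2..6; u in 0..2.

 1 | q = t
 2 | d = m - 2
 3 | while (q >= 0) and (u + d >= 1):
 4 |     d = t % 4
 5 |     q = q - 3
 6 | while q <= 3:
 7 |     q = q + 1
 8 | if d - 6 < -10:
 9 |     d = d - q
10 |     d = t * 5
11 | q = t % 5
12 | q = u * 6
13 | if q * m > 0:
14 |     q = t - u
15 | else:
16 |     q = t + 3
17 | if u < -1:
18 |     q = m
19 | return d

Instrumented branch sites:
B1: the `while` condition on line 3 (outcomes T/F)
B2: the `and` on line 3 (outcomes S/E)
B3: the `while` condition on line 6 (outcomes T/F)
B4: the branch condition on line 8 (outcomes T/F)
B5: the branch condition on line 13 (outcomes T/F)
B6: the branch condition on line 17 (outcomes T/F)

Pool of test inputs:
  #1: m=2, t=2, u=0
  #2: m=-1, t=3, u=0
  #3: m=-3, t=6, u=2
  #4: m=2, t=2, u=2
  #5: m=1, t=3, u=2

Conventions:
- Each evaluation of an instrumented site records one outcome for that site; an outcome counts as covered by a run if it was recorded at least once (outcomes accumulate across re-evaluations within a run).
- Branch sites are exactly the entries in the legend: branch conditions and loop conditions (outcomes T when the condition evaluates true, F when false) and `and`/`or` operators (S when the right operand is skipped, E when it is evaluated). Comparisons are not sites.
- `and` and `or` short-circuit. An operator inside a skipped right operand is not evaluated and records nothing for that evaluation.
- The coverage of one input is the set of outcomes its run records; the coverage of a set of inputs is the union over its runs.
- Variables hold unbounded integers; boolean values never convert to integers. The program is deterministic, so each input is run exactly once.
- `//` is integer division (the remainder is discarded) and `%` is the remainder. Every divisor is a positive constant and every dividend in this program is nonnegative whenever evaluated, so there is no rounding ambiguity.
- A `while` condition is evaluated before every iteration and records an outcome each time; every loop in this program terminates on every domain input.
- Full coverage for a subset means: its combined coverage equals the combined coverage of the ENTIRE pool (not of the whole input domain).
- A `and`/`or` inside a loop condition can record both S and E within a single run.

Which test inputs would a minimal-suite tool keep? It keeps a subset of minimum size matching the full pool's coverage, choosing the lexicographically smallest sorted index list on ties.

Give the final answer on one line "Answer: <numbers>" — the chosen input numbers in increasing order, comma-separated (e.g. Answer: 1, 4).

#1 (m=2, t=2, u=0) -> B2->E, B1->F, B3->T, B3->T, B3->F, B4->F, B5->F, B6->F; covered: B1=F, B2=E, B3=T, B3=F, B4=F, B5=F, B6=F
#2 (m=-1, t=3, u=0) -> B2->E, B1->F, B3->T, B3->F, B4->F, B5->F, B6->F; covered: B1=F, B2=E, B3=T, B3=F, B4=F, B5=F, B6=F
#3 (m=-3, t=6, u=2) -> B2->E, B1->F, B3->F, B4->T, B5->F, B6->F; covered: B1=F, B2=E, B3=F, B4=T, B5=F, B6=F
#4 (m=2, t=2, u=2) -> B2->E, B1->T, B2->S, B1->F, B3->T, B3->T, B3->T, B3->T, B3->T, B3->F, B4->F, B5->T, B6->F; covered: B1=T, B1=F, B2=S, B2=E, B3=T, B3=F, B4=F, B5=T, B6=F
#5 (m=1, t=3, u=2) -> B2->E, B1->T, B2->E, B1->T, B2->S, B1->F, B3->T, B3->T, B3->T, B3->T, B3->T, B3->T, B3->T, B3->F, ...; covered: B1=T, B1=F, B2=S, B2=E, B3=T, B3=F, B4=F, B5=T, B6=F
the full pool covers 11 outcomes: B1=T, B1=F, B2=S, B2=E, B3=T, B3=F, B4=T, B4=F, B5=T, B5=F, B6=F
no size-1 subset reaches all 11 outcomes (best union: 9/11)
inputs {3, 4} (size 2) cover everything; no size-2 subset with a lexicographically smaller index list covers all 11

Answer: 3, 4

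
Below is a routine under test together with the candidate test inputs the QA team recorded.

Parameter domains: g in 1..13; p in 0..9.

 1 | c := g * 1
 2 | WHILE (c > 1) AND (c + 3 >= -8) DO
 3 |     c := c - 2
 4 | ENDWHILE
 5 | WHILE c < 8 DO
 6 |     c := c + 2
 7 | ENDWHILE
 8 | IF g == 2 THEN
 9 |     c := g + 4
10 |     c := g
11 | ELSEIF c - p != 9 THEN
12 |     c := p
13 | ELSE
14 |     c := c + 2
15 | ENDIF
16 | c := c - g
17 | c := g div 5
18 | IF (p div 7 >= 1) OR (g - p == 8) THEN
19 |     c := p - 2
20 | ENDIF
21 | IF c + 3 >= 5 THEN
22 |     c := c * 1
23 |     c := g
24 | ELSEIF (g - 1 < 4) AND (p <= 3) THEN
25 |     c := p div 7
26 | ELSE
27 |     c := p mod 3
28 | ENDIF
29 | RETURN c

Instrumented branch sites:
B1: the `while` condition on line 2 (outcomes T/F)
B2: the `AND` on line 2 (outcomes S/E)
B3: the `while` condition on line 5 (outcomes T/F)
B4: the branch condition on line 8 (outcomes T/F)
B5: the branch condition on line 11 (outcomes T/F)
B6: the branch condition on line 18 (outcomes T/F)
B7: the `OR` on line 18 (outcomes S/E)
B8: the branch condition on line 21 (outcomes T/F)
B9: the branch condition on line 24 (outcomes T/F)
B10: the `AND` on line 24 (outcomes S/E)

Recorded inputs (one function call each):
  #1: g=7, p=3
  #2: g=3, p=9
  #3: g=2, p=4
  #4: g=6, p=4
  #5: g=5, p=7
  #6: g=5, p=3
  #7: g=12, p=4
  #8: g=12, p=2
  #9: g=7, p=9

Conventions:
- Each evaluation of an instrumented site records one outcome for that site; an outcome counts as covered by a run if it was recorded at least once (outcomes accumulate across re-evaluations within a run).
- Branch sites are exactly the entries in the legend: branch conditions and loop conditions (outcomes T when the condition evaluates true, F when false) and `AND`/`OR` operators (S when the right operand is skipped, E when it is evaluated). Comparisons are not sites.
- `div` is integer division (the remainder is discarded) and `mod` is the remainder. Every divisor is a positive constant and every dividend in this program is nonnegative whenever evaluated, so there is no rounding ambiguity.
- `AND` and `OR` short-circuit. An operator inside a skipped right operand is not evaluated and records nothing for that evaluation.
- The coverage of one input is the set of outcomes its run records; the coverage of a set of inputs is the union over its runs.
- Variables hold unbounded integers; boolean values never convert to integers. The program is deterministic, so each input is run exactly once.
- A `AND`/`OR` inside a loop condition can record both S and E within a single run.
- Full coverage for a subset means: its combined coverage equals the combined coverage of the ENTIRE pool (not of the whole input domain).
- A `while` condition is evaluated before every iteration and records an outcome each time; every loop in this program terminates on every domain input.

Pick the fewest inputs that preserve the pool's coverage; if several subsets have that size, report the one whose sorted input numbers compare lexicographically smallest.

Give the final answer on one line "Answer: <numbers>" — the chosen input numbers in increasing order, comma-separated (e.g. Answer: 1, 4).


input #1 (g=7, p=3): covers B1=T, B1=F, B2=S, B2=E, B3=T, B3=F, B4=F, B5=T, B6=F, B7=E, B8=F, B9=F, B10=S
input #2 (g=3, p=9): covers B1=T, B1=F, B2=S, B2=E, B3=T, B3=F, B4=F, B5=T, B6=T, B7=S, B8=T
input #3 (g=2, p=4): covers B1=T, B1=F, B2=S, B2=E, B3=T, B3=F, B4=T, B6=F, B7=E, B8=F, B9=F, B10=E
input #4 (g=6, p=4): covers B1=T, B1=F, B2=S, B2=E, B3=T, B3=F, B4=F, B5=T, B6=F, B7=E, B8=F, B9=F, B10=S
input #5 (g=5, p=7): covers B1=T, B1=F, B2=S, B2=E, B3=T, B3=F, B4=F, B5=T, B6=T, B7=S, B8=T
input #6 (g=5, p=3): covers B1=T, B1=F, B2=S, B2=E, B3=T, B3=F, B4=F, B5=T, B6=F, B7=E, B8=F, B9=F, B10=S
input #7 (g=12, p=4): covers B1=T, B1=F, B2=S, B2=E, B3=T, B3=F, B4=F, B5=T, B6=T, B7=E, B8=T
input #8 (g=12, p=2): covers B1=T, B1=F, B2=S, B2=E, B3=T, B3=F, B4=F, B5=T, B6=F, B7=E, B8=T
input #9 (g=7, p=9): covers B1=T, B1=F, B2=S, B2=E, B3=T, B3=F, B4=F, B5=T, B6=T, B7=S, B8=T
the full pool covers 18 outcomes: B1=T, B1=F, B2=S, B2=E, B3=T, B3=F, B4=T, B4=F, B5=T, B6=T, B6=F, B7=S, B7=E, B8=T, B8=F, B9=F, B10=S, B10=E
checked all size-1 subsets: none covers 18 outcomes (max 13/18)
checked all size-2 subsets: none covers 18 outcomes (max 17/18)
at size 3, {1, 2, 3} reaches all 18 outcomes; every lexicographically earlier size-3 subset fails
Answer: 1, 2, 3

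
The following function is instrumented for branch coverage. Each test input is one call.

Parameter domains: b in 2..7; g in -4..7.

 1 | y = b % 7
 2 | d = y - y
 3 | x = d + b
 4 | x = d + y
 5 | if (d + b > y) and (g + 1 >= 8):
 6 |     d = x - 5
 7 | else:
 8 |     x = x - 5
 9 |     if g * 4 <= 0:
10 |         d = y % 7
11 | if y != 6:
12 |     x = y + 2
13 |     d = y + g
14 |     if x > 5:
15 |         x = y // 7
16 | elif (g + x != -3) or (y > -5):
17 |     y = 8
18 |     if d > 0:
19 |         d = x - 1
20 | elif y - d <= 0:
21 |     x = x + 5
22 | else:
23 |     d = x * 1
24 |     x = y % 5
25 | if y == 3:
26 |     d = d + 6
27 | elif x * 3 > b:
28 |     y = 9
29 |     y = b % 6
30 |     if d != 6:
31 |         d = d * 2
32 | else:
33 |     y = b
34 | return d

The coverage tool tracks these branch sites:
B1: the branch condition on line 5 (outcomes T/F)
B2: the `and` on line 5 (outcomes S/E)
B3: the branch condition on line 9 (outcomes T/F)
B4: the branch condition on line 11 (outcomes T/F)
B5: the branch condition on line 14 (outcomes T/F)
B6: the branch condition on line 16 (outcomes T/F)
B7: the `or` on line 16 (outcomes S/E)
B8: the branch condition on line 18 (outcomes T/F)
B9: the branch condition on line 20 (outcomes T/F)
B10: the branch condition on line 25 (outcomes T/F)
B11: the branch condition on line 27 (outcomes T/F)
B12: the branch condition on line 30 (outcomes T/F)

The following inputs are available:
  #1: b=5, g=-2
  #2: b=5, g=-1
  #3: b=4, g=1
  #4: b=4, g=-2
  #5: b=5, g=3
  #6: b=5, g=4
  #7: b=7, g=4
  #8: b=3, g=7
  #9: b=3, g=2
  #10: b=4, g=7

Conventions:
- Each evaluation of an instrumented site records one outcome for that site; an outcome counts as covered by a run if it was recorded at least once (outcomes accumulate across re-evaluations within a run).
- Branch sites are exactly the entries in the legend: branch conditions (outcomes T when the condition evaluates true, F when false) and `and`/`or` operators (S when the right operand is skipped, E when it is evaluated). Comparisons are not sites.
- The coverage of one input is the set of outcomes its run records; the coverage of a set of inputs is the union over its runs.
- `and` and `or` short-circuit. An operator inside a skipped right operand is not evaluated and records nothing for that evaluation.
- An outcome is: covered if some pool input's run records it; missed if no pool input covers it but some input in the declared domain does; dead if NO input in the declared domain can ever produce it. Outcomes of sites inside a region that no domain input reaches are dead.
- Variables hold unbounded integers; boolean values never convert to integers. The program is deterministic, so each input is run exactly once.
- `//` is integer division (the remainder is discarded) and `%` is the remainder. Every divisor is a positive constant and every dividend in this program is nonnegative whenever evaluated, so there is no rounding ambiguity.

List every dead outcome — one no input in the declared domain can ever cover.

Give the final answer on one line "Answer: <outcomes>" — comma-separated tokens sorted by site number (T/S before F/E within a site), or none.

checking every outcome against all 72 domain inputs:
  B6=F: no domain input ever produces it -> dead
  B9=T: no domain input ever produces it -> dead
  B9=F: no domain input ever produces it -> dead
  reachable outcomes have witnesses, e.g. B1=T (e.g. b=7, g=7), B1=F (e.g. b=2, g=-4), B2=S (e.g. b=2, g=-4), B2=E (e.g. b=7, g=-4)

Answer: B6=F, B9=T, B9=F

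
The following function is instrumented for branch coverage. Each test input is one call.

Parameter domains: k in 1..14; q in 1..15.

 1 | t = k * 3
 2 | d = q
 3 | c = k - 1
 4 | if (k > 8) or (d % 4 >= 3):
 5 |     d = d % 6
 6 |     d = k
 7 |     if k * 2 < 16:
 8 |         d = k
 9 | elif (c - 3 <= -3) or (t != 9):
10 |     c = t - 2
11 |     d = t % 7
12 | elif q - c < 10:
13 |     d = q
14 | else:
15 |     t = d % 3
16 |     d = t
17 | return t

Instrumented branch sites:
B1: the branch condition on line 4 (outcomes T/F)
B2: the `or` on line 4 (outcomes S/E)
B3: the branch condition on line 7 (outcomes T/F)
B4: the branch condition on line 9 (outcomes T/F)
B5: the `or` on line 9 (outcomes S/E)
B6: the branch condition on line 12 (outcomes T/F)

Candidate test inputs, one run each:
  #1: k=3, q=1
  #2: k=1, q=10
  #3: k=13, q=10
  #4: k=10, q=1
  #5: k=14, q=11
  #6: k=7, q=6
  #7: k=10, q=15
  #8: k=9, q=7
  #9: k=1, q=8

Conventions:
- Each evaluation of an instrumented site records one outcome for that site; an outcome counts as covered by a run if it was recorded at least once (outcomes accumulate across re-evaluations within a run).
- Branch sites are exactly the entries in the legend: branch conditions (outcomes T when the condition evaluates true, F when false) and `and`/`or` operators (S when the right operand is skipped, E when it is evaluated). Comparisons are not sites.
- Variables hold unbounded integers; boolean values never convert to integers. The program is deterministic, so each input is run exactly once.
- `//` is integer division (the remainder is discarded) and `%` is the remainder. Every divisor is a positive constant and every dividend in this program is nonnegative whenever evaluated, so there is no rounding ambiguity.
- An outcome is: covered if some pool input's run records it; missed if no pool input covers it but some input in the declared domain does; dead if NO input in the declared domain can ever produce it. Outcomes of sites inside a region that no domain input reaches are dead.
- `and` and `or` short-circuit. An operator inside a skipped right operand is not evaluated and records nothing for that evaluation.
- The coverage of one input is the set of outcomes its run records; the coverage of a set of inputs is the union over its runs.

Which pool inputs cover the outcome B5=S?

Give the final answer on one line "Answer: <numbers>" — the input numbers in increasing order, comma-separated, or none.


input #1 (k=3, q=1): does not record B5=S
input #2 (k=1, q=10): records B5=S
input #3 (k=13, q=10): does not record B5=S
input #4 (k=10, q=1): does not record B5=S
input #5 (k=14, q=11): does not record B5=S
input #6 (k=7, q=6): does not record B5=S
input #7 (k=10, q=15): does not record B5=S
input #8 (k=9, q=7): does not record B5=S
input #9 (k=1, q=8): records B5=S
Answer: 2, 9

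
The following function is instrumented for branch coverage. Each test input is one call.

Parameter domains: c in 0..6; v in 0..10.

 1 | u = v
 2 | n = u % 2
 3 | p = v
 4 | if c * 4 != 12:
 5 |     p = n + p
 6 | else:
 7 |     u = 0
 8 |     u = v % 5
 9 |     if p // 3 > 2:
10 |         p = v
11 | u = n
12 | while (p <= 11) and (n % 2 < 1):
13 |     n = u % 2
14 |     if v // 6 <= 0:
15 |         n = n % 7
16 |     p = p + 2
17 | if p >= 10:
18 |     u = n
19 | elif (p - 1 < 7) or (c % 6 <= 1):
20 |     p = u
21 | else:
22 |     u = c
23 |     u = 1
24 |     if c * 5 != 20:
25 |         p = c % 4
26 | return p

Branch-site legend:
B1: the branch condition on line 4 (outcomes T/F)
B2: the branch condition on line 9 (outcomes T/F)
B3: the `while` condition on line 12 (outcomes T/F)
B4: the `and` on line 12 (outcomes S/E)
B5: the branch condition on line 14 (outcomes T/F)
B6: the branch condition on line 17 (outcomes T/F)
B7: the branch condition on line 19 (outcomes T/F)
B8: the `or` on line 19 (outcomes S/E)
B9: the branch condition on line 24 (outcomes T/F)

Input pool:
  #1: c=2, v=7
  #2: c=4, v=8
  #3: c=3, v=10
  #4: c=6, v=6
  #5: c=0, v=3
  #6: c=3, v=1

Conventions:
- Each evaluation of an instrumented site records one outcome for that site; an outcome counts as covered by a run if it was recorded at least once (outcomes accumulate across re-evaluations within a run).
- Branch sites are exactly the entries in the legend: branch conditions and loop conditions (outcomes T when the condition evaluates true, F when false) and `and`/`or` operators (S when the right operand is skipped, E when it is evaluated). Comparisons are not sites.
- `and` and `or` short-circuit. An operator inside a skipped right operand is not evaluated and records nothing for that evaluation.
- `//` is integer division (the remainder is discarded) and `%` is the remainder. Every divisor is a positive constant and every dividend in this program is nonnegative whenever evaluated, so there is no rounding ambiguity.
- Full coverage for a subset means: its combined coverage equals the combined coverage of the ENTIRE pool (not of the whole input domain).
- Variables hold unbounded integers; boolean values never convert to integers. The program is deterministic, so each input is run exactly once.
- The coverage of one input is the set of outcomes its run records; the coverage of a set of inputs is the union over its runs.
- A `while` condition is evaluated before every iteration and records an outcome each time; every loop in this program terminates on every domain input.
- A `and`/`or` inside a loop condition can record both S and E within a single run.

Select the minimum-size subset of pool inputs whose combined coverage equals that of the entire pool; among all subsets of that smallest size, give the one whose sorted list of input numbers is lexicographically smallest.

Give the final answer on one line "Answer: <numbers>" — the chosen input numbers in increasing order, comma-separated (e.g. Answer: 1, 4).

test 1 (c=2, v=7) fires B1->T, B4->E, B3->F, B6->F, B8->E, B7->F, B9->T; hits B1=T, B3=F, B4=E, B6=F, B7=F, B8=E, B9=T
test 2 (c=4, v=8) fires B1->T, B4->E, B3->T, B5->F, B4->E, B3->T, B5->F, B4->S, B3->F, B6->T; hits B1=T, B3=T, B3=F, B4=S, B4=E, B5=F, B6=T
test 3 (c=3, v=10) fires B1->F, B2->T, B4->E, B3->T, B5->F, B4->S, B3->F, B6->T; hits B1=F, B2=T, B3=T, B3=F, B4=S, B4=E, B5=F, B6=T
test 4 (c=6, v=6) fires B1->T, B4->E, B3->T, B5->F, B4->E, B3->T, B5->F, B4->E, B3->T, B5->F, B4->S, B3->F, B6->T; hits B1=T, B3=T, B3=F, B4=S, B4=E, B5=F, B6=T
test 5 (c=0, v=3) fires B1->T, B4->E, B3->F, B6->F, B8->S, B7->T; hits B1=T, B3=F, B4=E, B6=F, B7=T, B8=S
test 6 (c=3, v=1) fires B1->F, B2->F, B4->E, B3->F, B6->F, B8->S, B7->T; hits B1=F, B2=F, B3=F, B4=E, B6=F, B7=T, B8=S
pool-wide coverage (16 outcomes): B1=T, B1=F, B2=T, B2=F, B3=T, B3=F, B4=S, B4=E, B5=F, B6=T, B6=F, B7=T, B7=F, B8=S, B8=E, B9=T
checked all size-1 subsets: none covers 16 outcomes (max 8/16)
checked all size-2 subsets: none covers 16 outcomes (max 13/16)
inputs {1, 3, 6} (size 3) cover everything; no size-3 subset with a lexicographically smaller index list covers all 16

Answer: 1, 3, 6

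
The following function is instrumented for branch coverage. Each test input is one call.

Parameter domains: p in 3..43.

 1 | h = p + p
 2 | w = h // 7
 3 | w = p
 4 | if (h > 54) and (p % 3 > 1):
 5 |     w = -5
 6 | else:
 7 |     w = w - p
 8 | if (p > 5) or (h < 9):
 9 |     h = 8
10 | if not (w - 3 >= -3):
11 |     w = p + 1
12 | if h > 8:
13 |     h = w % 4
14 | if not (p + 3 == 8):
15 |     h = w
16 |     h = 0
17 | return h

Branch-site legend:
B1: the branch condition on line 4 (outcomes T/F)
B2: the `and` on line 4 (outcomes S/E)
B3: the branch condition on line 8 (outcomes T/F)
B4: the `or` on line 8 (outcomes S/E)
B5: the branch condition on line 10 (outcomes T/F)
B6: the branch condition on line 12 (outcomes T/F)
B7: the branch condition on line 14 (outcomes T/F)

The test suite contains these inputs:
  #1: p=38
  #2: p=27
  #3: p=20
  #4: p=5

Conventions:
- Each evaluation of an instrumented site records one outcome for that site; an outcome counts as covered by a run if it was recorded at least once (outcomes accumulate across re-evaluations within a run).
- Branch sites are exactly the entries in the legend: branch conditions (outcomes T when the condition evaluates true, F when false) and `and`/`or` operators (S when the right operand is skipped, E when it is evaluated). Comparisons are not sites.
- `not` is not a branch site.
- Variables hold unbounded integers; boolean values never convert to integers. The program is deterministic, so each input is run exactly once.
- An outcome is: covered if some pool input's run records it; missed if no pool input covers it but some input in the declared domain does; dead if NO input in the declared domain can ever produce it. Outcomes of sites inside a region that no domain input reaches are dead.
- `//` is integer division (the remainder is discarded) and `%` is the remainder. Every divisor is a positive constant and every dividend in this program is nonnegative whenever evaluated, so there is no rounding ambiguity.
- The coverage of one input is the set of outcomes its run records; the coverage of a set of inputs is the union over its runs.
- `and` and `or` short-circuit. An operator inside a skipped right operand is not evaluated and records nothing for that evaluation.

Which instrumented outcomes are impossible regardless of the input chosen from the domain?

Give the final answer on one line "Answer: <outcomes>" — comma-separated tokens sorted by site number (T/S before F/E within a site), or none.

checking every outcome against all 41 domain inputs:
  reachable outcomes have witnesses, e.g. B1=T (e.g. p=29), B1=F (e.g. p=3), B2=S (e.g. p=3), B2=E (e.g. p=28)

Answer: none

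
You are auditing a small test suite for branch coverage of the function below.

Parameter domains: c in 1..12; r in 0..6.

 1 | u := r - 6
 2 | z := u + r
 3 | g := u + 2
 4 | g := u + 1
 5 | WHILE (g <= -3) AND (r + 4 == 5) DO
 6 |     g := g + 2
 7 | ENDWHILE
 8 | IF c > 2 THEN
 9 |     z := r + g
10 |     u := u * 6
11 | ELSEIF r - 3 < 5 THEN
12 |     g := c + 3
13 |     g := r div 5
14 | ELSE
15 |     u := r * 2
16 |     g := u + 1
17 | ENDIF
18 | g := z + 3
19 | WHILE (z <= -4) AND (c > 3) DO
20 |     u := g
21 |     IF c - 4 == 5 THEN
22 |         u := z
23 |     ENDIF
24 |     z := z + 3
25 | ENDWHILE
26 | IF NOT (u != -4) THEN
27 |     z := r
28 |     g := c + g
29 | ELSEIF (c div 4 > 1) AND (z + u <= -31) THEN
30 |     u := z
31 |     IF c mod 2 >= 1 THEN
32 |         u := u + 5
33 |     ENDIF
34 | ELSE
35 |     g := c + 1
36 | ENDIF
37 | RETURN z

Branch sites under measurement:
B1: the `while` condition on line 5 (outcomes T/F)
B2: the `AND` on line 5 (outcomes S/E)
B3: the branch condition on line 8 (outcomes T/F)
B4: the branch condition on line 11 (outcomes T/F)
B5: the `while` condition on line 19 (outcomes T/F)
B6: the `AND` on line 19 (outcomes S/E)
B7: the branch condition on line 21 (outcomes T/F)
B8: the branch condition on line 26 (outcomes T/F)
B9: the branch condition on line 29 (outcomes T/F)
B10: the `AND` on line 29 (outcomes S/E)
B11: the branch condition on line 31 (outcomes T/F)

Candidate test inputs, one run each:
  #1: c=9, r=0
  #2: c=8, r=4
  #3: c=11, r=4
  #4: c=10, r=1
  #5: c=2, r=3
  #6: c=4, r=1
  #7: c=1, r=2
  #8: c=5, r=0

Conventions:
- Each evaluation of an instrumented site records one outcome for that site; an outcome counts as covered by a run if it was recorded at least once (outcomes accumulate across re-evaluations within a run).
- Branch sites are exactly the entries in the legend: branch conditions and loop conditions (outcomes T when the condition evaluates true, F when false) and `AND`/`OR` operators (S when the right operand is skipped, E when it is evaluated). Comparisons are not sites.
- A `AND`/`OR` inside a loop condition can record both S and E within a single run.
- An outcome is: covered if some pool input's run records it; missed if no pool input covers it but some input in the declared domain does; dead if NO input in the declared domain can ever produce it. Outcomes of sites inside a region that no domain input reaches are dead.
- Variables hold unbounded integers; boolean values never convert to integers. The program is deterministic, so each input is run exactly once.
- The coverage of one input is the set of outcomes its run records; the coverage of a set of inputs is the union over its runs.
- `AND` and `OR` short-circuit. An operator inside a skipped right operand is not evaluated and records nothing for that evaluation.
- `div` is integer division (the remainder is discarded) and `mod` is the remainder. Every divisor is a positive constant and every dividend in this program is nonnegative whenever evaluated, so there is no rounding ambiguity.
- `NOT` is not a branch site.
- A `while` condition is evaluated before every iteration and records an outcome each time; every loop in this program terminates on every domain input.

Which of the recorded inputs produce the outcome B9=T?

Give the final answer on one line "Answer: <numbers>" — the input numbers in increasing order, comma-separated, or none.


input #1 (c=9, r=0): never hits B9=T
input #2 (c=8, r=4): never hits B9=T
input #3 (c=11, r=4): never hits B9=T
input #4 (c=10, r=1): hits B9=T
input #5 (c=2, r=3): never hits B9=T
input #6 (c=4, r=1): never hits B9=T
input #7 (c=1, r=2): never hits B9=T
input #8 (c=5, r=0): never hits B9=T
Answer: 4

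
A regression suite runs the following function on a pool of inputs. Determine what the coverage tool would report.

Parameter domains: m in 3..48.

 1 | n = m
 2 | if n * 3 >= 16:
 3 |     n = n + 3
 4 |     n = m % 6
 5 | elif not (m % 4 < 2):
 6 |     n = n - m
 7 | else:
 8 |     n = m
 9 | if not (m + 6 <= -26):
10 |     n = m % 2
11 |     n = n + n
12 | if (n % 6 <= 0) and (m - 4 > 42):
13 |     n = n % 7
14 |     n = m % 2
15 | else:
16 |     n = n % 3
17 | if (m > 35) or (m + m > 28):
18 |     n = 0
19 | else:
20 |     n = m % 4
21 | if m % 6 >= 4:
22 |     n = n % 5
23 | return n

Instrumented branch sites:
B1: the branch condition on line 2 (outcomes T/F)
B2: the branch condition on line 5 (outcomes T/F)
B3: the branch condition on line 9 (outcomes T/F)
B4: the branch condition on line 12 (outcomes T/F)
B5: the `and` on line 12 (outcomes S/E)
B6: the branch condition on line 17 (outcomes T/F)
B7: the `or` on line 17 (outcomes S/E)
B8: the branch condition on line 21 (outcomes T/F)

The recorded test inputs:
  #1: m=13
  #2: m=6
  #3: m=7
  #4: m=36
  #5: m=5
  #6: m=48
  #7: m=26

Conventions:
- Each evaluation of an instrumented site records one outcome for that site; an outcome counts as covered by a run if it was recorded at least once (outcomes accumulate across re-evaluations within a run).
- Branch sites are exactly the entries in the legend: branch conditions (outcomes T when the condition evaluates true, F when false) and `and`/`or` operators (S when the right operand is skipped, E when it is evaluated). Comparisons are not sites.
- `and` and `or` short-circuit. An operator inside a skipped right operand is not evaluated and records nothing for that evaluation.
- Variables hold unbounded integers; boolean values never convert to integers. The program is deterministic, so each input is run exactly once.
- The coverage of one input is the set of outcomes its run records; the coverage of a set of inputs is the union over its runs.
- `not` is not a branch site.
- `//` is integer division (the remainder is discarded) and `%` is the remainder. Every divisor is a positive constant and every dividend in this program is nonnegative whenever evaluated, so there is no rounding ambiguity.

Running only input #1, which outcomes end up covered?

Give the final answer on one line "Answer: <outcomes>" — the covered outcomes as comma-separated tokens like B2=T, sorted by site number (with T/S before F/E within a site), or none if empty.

Simulating input #1 (m=13) step by step:
  B1->T, B3->T, B5->S, B4->F, B7->E, B6->F, B8->F
distinct outcomes covered: B1=T, B3=T, B4=F, B5=S, B6=F, B7=E, B8=F

Answer: B1=T, B3=T, B4=F, B5=S, B6=F, B7=E, B8=F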